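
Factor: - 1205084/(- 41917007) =2^2*11^( - 1)*73^1*4127^1*3810637^( - 1 ) 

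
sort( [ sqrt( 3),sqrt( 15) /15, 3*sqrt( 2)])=[ sqrt( 15)/15,sqrt( 3), 3 * sqrt( 2 )]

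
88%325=88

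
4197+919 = 5116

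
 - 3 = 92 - 95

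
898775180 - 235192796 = 663582384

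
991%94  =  51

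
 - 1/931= - 1 + 930/931 = - 0.00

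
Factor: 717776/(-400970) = - 904/505= - 2^3*5^( - 1 ) * 101^( - 1 ) * 113^1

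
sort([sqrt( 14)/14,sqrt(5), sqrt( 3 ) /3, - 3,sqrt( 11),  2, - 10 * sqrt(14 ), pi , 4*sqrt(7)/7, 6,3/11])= [-10*sqrt( 14), - 3, sqrt( 14)/14, 3/11, sqrt( 3 )/3, 4*sqrt( 7)/7, 2, sqrt (5) , pi, sqrt( 11), 6]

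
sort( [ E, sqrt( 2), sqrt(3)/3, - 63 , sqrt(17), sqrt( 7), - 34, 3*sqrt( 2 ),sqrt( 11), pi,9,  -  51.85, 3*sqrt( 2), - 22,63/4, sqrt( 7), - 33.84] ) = [ - 63, - 51.85, - 34, - 33.84, - 22,sqrt ( 3) /3, sqrt( 2),sqrt (7), sqrt(7), E, pi, sqrt( 11), sqrt(17 ) , 3 *sqrt (2), 3*sqrt ( 2),9, 63/4 ]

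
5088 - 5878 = - 790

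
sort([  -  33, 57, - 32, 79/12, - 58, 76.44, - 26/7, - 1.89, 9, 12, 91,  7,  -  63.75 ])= [ - 63.75, - 58, - 33,- 32 , - 26/7,-1.89,  79/12, 7, 9,12, 57, 76.44, 91 ] 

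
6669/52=128 + 1/4 = 128.25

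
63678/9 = 21226/3 = 7075.33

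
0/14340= 0= 0.00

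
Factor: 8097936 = 2^4 * 3^1*7^2*11^1*  313^1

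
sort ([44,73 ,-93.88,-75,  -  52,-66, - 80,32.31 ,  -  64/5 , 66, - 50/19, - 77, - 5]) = [-93.88, - 80 , - 77, - 75,-66, - 52, - 64/5, - 5,-50/19,32.31,44,66,  73] 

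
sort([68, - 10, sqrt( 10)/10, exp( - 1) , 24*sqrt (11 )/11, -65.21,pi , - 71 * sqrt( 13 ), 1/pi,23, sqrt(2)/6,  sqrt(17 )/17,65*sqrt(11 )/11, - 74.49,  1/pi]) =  [-71*sqrt( 13),-74.49, - 65.21,-10,  sqrt( 2 ) /6, sqrt(17 ) /17, sqrt(10)/10, 1/pi,  1/pi,exp ( - 1 ), pi,24 * sqrt(11 )/11, 65 * sqrt( 11 ) /11,23,68]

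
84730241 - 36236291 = 48493950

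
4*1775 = 7100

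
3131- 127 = 3004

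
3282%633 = 117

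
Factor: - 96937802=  - 2^1*13^1*3728377^1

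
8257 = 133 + 8124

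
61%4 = 1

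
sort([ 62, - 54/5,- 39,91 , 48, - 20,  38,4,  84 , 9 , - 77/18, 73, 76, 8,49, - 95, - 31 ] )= [ - 95, - 39,  -  31, - 20, - 54/5, - 77/18,4, 8, 9,38,48,49,62,73, 76, 84, 91 ] 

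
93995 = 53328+40667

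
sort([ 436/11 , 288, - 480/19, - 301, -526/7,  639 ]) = [ - 301, - 526/7,-480/19, 436/11,288, 639 ]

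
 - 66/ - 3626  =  33/1813 = 0.02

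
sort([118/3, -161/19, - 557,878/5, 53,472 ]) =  [ -557,-161/19, 118/3, 53, 878/5,  472 ]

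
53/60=53/60 = 0.88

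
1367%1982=1367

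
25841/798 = 32 + 305/798 = 32.38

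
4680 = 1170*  4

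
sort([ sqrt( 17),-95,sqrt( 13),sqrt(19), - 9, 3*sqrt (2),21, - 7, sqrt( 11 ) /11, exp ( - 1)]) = [  -  95,-9, - 7, sqrt( 11 ) /11,exp( - 1), sqrt(13),sqrt ( 17), 3*sqrt(2), sqrt (19),21]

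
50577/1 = 50577 = 50577.00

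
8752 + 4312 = 13064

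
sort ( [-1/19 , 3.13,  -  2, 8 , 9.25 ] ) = [ - 2,  -  1/19 , 3.13 , 8, 9.25]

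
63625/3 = 63625/3 = 21208.33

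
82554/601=82554/601 = 137.36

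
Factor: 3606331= 23^1 * 156797^1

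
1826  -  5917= - 4091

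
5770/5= 1154 = 1154.00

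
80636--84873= 165509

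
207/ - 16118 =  - 207/16118 = - 0.01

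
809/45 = 17+44/45 = 17.98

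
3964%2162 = 1802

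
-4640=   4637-9277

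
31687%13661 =4365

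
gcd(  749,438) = 1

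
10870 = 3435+7435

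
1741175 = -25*( - 69647) 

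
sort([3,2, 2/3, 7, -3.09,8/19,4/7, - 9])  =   [ - 9, - 3.09, 8/19,4/7, 2/3, 2,3,7] 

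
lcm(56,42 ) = 168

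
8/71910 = 4/35955 = 0.00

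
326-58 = 268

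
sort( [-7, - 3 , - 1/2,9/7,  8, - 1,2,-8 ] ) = [ - 8, - 7, - 3, - 1, - 1/2,9/7,2, 8] 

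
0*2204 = 0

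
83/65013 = 83/65013=0.00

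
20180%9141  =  1898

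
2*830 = 1660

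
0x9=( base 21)9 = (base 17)9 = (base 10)9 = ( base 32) 9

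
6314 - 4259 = 2055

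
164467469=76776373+87691096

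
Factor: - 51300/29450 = - 2^1*3^3 * 31^( - 1) = - 54/31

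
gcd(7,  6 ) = 1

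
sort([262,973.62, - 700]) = [ - 700, 262,973.62]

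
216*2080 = 449280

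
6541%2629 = 1283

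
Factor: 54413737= 7^1*7773391^1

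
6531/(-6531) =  - 1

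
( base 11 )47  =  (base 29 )1m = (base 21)29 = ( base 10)51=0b110011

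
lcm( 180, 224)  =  10080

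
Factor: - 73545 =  - 3^1*5^1*4903^1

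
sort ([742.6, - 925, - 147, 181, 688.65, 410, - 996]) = [ - 996, - 925,-147, 181, 410, 688.65, 742.6] 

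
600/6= 100   =  100.00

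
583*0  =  0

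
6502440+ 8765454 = 15267894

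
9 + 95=104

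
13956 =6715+7241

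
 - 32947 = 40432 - 73379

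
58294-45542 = 12752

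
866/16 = 54+1/8 =54.12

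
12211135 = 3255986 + 8955149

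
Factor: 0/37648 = 0^1= 0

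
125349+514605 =639954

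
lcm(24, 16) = 48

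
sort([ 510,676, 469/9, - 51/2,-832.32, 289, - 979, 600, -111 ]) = [ - 979,  -  832.32,- 111, - 51/2, 469/9, 289, 510,  600,676] 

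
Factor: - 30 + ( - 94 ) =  - 124 = -  2^2  *31^1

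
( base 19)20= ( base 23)1f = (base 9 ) 42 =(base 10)38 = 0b100110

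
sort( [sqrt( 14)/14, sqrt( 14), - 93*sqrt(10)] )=[ - 93*sqrt(10),sqrt(14)/14, sqrt ( 14)] 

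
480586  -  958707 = -478121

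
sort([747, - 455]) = [-455 , 747]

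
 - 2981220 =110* ( - 27102 ) 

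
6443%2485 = 1473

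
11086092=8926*1242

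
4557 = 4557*1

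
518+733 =1251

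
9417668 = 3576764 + 5840904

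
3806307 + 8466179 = 12272486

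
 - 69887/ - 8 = 69887/8 = 8735.88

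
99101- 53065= 46036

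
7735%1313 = 1170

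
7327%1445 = 102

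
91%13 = 0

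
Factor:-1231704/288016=- 153963/36002=- 2^(-1)*3^2*47^(-1)*383^( - 1 )*17107^1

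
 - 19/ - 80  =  19/80 = 0.24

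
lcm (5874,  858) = 76362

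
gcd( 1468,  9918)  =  2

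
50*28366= 1418300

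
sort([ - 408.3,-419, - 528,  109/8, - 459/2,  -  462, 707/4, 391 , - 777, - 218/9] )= [ - 777, - 528, - 462, - 419,  -  408.3, - 459/2,-218/9, 109/8,707/4, 391]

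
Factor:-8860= - 2^2*5^1 * 443^1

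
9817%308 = 269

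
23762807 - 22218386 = 1544421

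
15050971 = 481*31291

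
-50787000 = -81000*627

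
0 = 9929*0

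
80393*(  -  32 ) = - 2572576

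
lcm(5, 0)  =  0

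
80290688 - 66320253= 13970435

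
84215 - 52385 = 31830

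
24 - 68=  - 44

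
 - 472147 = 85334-557481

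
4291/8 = 536  +  3/8 = 536.38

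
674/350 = 1 + 162/175 = 1.93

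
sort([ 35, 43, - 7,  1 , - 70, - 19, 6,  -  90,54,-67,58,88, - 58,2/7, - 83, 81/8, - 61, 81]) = [-90, - 83, - 70, - 67, - 61, - 58, - 19,-7,  2/7 , 1 , 6,81/8, 35,  43,54 , 58, 81, 88]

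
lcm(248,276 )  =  17112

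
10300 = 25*412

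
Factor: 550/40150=73^( - 1)= 1/73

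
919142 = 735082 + 184060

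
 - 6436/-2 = 3218+0/1 =3218.00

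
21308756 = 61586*346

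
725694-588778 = 136916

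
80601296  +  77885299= 158486595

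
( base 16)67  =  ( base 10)103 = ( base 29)3g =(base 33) 34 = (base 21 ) 4J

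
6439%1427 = 731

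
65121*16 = 1041936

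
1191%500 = 191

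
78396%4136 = 3948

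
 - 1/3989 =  - 1/3989 = - 0.00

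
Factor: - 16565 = - 5^1*3313^1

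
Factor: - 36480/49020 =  - 32/43 = - 2^5*43^( - 1)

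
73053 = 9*8117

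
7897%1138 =1069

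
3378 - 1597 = 1781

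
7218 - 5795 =1423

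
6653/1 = 6653 =6653.00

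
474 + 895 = 1369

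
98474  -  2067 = 96407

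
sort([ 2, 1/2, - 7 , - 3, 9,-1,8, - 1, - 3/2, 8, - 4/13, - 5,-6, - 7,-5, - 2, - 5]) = [- 7, - 7, - 6, - 5, - 5, -5, - 3, - 2, - 3/2, - 1, - 1, - 4/13,1/2, 2, 8, 8, 9] 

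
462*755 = 348810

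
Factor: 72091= 72091^1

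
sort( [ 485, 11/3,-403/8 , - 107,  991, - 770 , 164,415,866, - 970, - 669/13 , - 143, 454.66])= [ - 970,-770, - 143, - 107, - 669/13, - 403/8 , 11/3,164, 415 , 454.66, 485, 866 , 991]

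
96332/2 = 48166 = 48166.00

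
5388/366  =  898/61 = 14.72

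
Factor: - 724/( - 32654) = 362/16327 =2^1*29^( - 1 ) * 181^1 * 563^(-1 ) 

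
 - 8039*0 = 0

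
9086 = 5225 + 3861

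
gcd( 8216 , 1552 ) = 8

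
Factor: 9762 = 2^1*3^1*1627^1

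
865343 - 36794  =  828549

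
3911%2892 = 1019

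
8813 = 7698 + 1115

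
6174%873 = 63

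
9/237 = 3/79= 0.04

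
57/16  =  57/16=3.56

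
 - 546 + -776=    - 1322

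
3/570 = 1/190 = 0.01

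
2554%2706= 2554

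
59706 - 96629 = -36923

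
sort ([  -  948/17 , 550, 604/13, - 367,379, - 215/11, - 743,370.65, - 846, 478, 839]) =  [ - 846, - 743, - 367, - 948/17, - 215/11, 604/13, 370.65,379, 478, 550,839]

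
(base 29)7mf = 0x198C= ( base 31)6OU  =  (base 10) 6540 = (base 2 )1100110001100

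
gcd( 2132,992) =4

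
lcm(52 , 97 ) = 5044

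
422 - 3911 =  - 3489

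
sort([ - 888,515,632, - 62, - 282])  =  [-888, - 282, - 62, 515 , 632] 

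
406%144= 118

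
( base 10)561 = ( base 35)G1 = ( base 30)IL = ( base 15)276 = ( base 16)231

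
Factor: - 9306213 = -3^1*7^1*443153^1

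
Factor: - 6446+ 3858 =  - 2^2 * 647^1 = - 2588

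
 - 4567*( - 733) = 3347611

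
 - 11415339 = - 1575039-9840300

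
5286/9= 587 + 1/3 = 587.33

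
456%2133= 456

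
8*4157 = 33256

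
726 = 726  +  0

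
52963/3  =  52963/3 = 17654.33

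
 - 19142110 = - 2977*6430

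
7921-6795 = 1126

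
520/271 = 520/271= 1.92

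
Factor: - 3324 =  -2^2 * 3^1*277^1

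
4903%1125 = 403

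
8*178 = 1424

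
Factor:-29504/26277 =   -  64/57 = - 2^6*3^( - 1 ) * 19^(-1)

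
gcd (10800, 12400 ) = 400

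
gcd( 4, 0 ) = 4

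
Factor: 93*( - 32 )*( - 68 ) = 2^7*3^1 * 17^1 * 31^1 = 202368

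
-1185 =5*( - 237 )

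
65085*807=52523595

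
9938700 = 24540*405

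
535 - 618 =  - 83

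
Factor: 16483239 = 3^2*449^1*4079^1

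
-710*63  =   - 44730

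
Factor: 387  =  3^2 * 43^1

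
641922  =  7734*83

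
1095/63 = 365/21  =  17.38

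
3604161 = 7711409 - 4107248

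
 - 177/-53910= 59/17970 = 0.00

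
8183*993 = 8125719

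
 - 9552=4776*( - 2)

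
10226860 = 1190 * 8594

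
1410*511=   720510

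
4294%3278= 1016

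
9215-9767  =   - 552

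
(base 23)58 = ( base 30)43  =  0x7B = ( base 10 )123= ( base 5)443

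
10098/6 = 1683 = 1683.00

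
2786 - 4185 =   -  1399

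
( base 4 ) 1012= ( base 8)106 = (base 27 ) 2g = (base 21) 37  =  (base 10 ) 70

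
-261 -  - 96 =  - 165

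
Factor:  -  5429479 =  - 11^1*53^1*67^1*139^1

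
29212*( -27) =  -788724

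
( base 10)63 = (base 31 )21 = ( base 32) 1V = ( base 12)53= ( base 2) 111111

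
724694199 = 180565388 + 544128811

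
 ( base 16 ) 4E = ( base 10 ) 78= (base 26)30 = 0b1001110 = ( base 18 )46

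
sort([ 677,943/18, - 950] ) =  [  -  950,  943/18,  677]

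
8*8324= 66592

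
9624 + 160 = 9784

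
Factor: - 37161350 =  - 2^1 * 5^2*439^1*1693^1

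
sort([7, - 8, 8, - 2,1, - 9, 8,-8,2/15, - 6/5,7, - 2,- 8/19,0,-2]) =[ - 9, - 8, - 8, - 2 , -2,  -  2,-6/5,- 8/19,0, 2/15,1 , 7,7,8,8] 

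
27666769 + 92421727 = 120088496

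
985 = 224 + 761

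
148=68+80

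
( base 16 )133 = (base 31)9s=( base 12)217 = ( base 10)307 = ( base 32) 9j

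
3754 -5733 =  - 1979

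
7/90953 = 7/90953 =0.00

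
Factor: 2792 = 2^3*349^1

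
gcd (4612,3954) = 2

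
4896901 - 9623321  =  -4726420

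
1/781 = 1/781  =  0.00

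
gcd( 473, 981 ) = 1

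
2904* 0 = 0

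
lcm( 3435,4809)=24045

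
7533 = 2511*3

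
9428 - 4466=4962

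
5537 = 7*791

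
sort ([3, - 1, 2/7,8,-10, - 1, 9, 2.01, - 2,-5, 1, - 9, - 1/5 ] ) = [ - 10, - 9, - 5,-2, - 1, - 1, - 1/5,  2/7,  1, 2.01,3, 8,9] 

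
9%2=1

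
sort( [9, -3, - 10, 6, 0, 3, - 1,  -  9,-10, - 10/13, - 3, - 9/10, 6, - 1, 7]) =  [ - 10, - 10 , - 9, - 3, - 3, - 1, - 1, - 9/10 ,-10/13, 0,3,6  ,  6, 7, 9 ] 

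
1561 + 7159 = 8720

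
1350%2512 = 1350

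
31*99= 3069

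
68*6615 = 449820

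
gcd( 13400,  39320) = 40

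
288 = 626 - 338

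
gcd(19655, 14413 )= 1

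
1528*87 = 132936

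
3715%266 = 257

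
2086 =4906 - 2820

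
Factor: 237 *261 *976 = 60372432 = 2^4 * 3^3 * 29^1*61^1*79^1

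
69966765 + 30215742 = 100182507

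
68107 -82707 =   -  14600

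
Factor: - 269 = - 269^1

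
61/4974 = 61/4974 = 0.01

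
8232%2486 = 774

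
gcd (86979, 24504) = 3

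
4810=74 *65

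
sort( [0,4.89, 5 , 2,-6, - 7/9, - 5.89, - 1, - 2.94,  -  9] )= [ - 9 , - 6, - 5.89, - 2.94, - 1, - 7/9, 0,2,4.89, 5 ]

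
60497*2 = 120994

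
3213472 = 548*5864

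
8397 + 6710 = 15107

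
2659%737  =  448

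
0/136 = 0= 0.00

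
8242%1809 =1006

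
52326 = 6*8721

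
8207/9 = 8207/9=911.89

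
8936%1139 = 963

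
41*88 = 3608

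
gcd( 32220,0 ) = 32220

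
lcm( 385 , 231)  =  1155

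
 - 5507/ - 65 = 84 + 47/65 = 84.72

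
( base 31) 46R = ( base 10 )4057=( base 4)333121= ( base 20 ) a2h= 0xfd9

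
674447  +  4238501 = 4912948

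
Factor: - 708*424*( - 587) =2^5 * 3^1 * 53^1*59^1*587^1=176212704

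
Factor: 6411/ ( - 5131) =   -  3^1*  7^( - 1)*733^( - 1)*2137^1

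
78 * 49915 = 3893370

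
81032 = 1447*56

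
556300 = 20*27815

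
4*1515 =6060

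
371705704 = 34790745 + 336914959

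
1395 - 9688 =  - 8293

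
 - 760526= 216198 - 976724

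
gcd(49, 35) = 7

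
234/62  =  3 + 24/31 = 3.77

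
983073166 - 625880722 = 357192444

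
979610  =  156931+822679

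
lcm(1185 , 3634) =54510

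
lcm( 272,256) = 4352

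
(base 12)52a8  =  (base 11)6893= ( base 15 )2a3b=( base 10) 9056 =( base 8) 21540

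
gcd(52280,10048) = 8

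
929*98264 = 91287256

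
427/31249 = 427/31249 = 0.01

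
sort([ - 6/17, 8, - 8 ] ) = [ - 8, - 6/17, 8]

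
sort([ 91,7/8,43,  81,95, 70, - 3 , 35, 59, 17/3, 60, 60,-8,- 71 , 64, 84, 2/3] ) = [-71, - 8, - 3, 2/3, 7/8, 17/3, 35, 43 , 59, 60 , 60,64,  70,  81, 84, 91,  95 ] 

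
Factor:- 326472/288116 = -2^1*3^1*17^( - 1)*19^( - 1)*61^1 = - 366/323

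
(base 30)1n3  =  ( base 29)1PR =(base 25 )2DI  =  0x639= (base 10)1593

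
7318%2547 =2224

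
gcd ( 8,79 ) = 1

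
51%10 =1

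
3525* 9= 31725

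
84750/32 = 2648 + 7/16 = 2648.44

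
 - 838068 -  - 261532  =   - 576536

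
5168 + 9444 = 14612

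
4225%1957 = 311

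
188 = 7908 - 7720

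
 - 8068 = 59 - 8127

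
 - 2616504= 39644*( - 66 )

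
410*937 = 384170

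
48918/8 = 24459/4 = 6114.75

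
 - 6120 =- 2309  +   - 3811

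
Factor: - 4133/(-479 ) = 479^( - 1 )*4133^1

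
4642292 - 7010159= -2367867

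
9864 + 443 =10307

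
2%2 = 0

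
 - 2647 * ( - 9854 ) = 26083538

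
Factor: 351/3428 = 2^( - 2)*3^3*13^1*857^( - 1)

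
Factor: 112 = 2^4 * 7^1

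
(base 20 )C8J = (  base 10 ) 4979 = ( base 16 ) 1373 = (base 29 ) 5qk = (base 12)2A6B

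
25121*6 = 150726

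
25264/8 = 3158 = 3158.00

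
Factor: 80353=7^1*  13^1*883^1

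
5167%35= 22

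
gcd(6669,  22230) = 2223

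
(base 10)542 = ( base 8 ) 1036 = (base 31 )hf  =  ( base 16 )21e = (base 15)262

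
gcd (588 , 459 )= 3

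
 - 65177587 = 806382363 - 871559950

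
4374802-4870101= - 495299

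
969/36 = 323/12 = 26.92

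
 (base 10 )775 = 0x307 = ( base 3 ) 1001201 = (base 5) 11100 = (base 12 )547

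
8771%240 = 131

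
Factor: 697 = 17^1*41^1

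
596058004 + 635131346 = 1231189350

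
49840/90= 553+7/9=553.78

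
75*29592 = 2219400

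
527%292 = 235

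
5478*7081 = 38789718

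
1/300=1/300 = 0.00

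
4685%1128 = 173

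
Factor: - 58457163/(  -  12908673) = 19485721/4302891 = 3^( - 2 ) * 1931^1* 10091^1*478099^( - 1 )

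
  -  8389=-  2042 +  - 6347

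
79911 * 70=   5593770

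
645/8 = 645/8 = 80.62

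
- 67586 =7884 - 75470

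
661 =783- 122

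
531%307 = 224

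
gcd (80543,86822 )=1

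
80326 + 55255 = 135581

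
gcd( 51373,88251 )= 1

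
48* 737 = 35376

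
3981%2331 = 1650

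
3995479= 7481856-3486377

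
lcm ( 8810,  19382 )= 96910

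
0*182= 0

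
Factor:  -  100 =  - 2^2*5^2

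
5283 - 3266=2017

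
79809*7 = 558663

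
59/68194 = 59/68194   =  0.00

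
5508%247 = 74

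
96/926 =48/463  =  0.10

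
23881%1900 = 1081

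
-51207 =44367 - 95574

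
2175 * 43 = 93525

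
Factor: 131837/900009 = 3^(- 2)*11^(  -  1) * 9091^(-1)*131837^1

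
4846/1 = 4846 =4846.00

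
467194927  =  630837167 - 163642240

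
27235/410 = 66 + 35/82 = 66.43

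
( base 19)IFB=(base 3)100022122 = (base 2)1101010001010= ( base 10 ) 6794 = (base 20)GJE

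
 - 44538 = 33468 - 78006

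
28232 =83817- 55585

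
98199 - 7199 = 91000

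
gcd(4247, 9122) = 1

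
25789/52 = 25789/52 = 495.94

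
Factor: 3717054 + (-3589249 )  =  127805  =  5^1*25561^1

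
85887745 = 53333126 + 32554619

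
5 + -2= 3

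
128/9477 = 128/9477 = 0.01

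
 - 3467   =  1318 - 4785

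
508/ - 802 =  -254/401 = - 0.63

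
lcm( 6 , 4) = 12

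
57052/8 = 14263/2 = 7131.50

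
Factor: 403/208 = 31/16 = 2^( - 4 ) * 31^1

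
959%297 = 68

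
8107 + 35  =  8142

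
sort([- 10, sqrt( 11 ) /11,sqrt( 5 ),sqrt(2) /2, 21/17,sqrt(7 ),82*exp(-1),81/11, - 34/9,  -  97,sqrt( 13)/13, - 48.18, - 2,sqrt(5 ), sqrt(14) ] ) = [ -97,- 48.18, - 10,-34/9, -2, sqrt( 13) /13, sqrt ( 11)/11,sqrt( 2)/2,21/17,  sqrt( 5 ), sqrt ( 5 ), sqrt( 7 ),sqrt ( 14 ), 81/11,82*exp( - 1 )]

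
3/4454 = 3/4454 = 0.00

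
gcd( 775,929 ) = 1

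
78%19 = 2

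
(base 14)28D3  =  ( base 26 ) AID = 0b1110001001001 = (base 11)5493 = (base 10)7241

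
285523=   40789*7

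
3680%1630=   420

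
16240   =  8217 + 8023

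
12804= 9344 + 3460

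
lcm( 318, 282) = 14946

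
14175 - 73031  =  -58856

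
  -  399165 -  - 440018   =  40853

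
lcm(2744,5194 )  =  145432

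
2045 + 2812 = 4857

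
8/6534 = 4/3267 = 0.00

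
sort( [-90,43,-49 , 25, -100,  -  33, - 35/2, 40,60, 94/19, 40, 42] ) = [  -  100,  -  90, - 49, - 33, - 35/2,94/19,25,40, 40,42,  43,60 ]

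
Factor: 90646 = 2^1 * 61^1*743^1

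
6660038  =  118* 56441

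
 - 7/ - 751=7/751 = 0.01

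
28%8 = 4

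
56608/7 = 8086 + 6/7= 8086.86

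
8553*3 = 25659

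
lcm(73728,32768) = 294912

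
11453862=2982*3841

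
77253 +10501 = 87754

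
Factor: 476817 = 3^1*11^1*14449^1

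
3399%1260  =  879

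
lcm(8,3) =24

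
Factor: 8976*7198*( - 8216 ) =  - 530829581568  =  - 2^8*3^1 * 11^1*13^1 * 17^1*59^1*61^1*79^1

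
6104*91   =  555464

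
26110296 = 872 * 29943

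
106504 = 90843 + 15661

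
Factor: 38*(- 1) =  - 38 = - 2^1*19^1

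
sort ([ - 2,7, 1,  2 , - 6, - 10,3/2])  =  [ - 10, - 6, - 2, 1,3/2,2,7] 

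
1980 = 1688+292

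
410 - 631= -221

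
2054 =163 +1891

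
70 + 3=73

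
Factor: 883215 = 3^2*5^1*19^1*1033^1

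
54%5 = 4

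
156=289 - 133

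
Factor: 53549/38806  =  2^( - 1)*19403^(-1 )*53549^1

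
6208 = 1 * 6208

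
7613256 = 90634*84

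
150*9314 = 1397100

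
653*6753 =4409709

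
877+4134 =5011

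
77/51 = 77/51 = 1.51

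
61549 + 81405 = 142954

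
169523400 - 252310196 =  - 82786796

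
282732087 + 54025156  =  336757243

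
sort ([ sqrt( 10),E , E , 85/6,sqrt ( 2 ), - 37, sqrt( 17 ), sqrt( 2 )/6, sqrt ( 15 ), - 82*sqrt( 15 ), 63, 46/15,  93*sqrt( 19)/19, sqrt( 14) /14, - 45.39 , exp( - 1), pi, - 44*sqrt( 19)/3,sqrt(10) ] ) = [ - 82*sqrt( 15) , - 44*sqrt( 19)/3,  -  45.39, - 37 , sqrt( 2)/6,  sqrt( 14)/14, exp( - 1),sqrt( 2), E,E, 46/15,pi, sqrt( 10 ),sqrt (10), sqrt( 15 ),sqrt(17),  85/6 , 93 * sqrt(19 )/19,  63 ] 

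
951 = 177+774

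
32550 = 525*62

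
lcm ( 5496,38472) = 38472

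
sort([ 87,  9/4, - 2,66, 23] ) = [-2, 9/4,23  ,  66 , 87]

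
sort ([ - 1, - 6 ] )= [ - 6, - 1]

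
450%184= 82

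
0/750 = 0 = 0.00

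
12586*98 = 1233428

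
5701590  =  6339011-637421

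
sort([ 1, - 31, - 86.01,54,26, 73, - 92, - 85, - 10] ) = [  -  92 , - 86.01,-85,- 31,-10,1,26,54, 73 ] 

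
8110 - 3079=5031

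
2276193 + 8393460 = 10669653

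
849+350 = 1199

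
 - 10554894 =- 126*83769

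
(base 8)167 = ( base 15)7e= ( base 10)119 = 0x77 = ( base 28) 47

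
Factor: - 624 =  - 2^4*3^1*13^1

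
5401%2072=1257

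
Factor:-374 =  - 2^1*11^1*17^1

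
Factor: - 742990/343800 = -389/180 = - 2^( - 2)* 3^(-2)*5^( - 1 )* 389^1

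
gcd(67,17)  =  1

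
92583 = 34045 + 58538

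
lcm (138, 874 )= 2622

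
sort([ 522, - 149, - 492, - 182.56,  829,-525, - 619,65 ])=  [  -  619, - 525, - 492, - 182.56, - 149,65, 522,  829 ] 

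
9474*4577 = 43362498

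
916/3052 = 229/763 = 0.30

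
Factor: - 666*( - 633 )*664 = 2^4 * 3^3*37^1*83^1*211^1 = 279927792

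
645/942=215/314  =  0.68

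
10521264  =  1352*7782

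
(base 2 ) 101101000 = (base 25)EA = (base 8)550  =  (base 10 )360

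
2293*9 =20637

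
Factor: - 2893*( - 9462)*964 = 26388117624 = 2^3*3^1*11^1 * 19^1*83^1*241^1*263^1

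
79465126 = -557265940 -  - 636731066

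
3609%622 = 499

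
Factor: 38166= 2^1*3^1*6361^1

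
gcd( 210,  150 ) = 30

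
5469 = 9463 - 3994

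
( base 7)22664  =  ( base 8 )13304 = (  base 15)1AD8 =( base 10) 5828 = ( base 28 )7c4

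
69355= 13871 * 5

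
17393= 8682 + 8711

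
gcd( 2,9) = 1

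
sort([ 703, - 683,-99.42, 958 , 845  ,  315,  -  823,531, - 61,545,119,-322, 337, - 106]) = [-823,-683,-322,-106, - 99.42, - 61,  119, 315, 337 , 531, 545,  703,845,958]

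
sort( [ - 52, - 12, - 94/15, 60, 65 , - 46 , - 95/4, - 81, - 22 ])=[ - 81, - 52, - 46 , - 95/4, - 22, - 12,-94/15,60 , 65 ] 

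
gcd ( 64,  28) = 4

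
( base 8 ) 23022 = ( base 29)BH2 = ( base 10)9746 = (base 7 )40262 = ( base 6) 113042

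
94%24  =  22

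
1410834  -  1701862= - 291028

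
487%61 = 60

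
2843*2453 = 6973879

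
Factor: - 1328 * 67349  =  -2^4 *83^1*67349^1 = - 89439472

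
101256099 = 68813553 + 32442546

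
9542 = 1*9542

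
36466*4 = 145864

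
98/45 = 2 + 8/45 = 2.18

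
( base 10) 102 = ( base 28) 3I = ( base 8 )146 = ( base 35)2W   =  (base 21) 4i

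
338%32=18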